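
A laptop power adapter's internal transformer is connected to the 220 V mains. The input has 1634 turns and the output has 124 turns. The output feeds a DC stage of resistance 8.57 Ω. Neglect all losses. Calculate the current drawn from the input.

I_in ≈ 0.148 A

V_out = V_in × N_out/N_in = 220 × 124/1634 = 16.695 V.
I_out = V_out/R = 16.695/8.57 = 1.9481 A.
For an ideal transformer I_in N_in = I_out N_out, so I_in = 1.9481 × 124/1634 = 0.148 A.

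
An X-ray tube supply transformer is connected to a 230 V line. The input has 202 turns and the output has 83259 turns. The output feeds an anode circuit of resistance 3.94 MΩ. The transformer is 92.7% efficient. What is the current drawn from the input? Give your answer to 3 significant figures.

I_in ≈ 10.7 A

V_out = 230 × 83259/202 = 94800 V.
I_out = V_out/R = 94800/(3.94×10^6) = 0.024061 A.
P_out = V_out I_out = 94800 × 0.024061 = 2281.0 W.
P_in = P_out/η = 2281.0/0.927 = 2460.6 W.
I_in = P_in/V_in = 2460.6/230 = 10.7 A.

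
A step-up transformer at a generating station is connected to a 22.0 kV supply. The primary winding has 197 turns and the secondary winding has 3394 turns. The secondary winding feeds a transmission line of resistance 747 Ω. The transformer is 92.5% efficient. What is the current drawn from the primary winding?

I_p ≈ 9450 A

V_s = 22000 × 3394/197 = 379030 V.
I_s = V_s/R = 379030/747 = 507.40 A.
P_out = V_s I_s = 379030 × 507.40 = 1.9232×10^8 W.
P_in = P_out/η = 1.9232×10^8/0.925 = 2.0791×10^8 W.
I_p = P_in/V_p = 2.0791×10^8/22000 = 9450 A.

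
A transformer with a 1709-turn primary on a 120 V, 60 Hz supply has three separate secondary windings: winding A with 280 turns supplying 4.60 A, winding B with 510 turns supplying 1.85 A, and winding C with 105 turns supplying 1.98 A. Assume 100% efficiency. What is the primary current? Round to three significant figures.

V_A = 120 × 280/1709 = 19.661 V; V_B = 120 × 510/1709 = 35.810 V; V_C = 120 × 105/1709 = 7.3727 V.
P_out = V_A I_A + V_B I_B + V_C I_C = 19.661×4.60 + 35.810×1.85 + 7.3727×1.98 = 90.439 + 66.249 + 14.598 = 171.29 W.
Ideal ⇒ P_in = P_out, so I_p = P_out/V_p = 171.29/120 = 1.43 A.

I_p ≈ 1.43 A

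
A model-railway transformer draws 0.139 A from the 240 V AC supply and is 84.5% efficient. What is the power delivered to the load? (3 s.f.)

P_out ≈ 28.2 W

P_in = V_p I_p = 240 × 0.139 = 33.360 W.
P_out = η P_in = 0.845 × 33.360 = 28.2 W.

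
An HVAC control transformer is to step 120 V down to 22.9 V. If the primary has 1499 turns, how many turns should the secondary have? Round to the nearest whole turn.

N_s/N_p = V_s/V_p, so N_s = 1499 × 22.9/120 = 286.1 ≈ 286 turns.

N_s = 286 turns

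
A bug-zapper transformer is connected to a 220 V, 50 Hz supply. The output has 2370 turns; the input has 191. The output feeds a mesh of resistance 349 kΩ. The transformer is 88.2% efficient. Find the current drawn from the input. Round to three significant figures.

V_out = 220 × 2370/191 = 2729.8 V.
I_out = V_out/R = 2729.8/349000 = 0.0078219 A.
P_out = V_out I_out = 2729.8 × 0.0078219 = 21.353 W.
P_in = P_out/η = 21.353/0.882 = 24.209 W.
I_in = P_in/V_in = 24.209/220 = 0.110 A.

I_in ≈ 0.110 A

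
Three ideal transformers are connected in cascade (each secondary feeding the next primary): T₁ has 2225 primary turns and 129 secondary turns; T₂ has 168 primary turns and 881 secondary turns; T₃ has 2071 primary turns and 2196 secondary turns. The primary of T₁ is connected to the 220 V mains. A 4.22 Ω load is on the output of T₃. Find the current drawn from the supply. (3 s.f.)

I_supply ≈ 5.42 A

Secondary of T₁: V = 220.00 × 129/2225 = 12.755 V.
Secondary of T₂: V = 12.755 × 881/168 = 66.888 V.
Secondary of T₃: V = 66.888 × 2196/2071 = 70.925 V.
I_load = 70.925/4.22 = 16.807 A, so P_out = 70.925 × 16.807 = 1192.0 W.
All ideal ⇒ P_in = P_out, so I_supply = 1192.0/220 = 5.42 A.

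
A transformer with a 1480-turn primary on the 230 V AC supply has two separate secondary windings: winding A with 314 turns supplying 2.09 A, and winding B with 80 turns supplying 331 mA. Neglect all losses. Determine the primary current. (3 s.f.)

V_A = 230 × 314/1480 = 48.797 V; V_B = 230 × 80/1480 = 12.432 V.
P_out = V_A I_A + V_B I_B = 48.797×2.09 + 12.432×0.331 = 101.99 + 4.1151 = 106.10 W.
Ideal ⇒ P_in = P_out, so I_p = P_out/V_p = 106.10/230 = 0.461 A.

I_p ≈ 0.461 A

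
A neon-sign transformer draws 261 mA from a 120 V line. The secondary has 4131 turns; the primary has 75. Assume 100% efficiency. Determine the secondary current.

I_s ≈ 0.00474 A

I_s/I_p = N_p/N_s, so I_s = 0.261 × 75/4131 = 0.00474 A.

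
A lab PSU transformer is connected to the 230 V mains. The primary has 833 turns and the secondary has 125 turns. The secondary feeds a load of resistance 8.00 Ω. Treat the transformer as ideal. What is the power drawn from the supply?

P ≈ 149 W

V_s = V_p × N_s/N_p = 230 × 125/833 = 34.514 V.
I_s = V_s/R = 34.514/8.00 = 4.3142 A.
I_p = I_s × N_s/N_p = 4.3142 × 125/833 = 0.64739 A.
P = V_p I_p = 230 × 0.64739 = 149 W.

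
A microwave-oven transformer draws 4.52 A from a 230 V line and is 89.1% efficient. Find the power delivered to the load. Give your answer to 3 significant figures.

P_in = V_p I_p = 230 × 4.52 = 1039.6 W.
P_out = η P_in = 0.891 × 1039.6 = 926 W.

P_out ≈ 926 W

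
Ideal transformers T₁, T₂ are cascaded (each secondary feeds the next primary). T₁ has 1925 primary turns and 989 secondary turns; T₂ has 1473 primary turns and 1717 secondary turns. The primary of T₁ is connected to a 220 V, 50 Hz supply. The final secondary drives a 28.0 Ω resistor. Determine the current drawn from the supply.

Secondary of T₁: V = 220.00 × 989/1925 = 113.03 V.
Secondary of T₂: V = 113.03 × 1717/1473 = 131.75 V.
I_load = 131.75/28.0 = 4.7054 A, so P_out = 131.75 × 4.7054 = 619.95 W.
All ideal ⇒ P_in = P_out, so I_supply = 619.95/220 = 2.82 A.

I_supply ≈ 2.82 A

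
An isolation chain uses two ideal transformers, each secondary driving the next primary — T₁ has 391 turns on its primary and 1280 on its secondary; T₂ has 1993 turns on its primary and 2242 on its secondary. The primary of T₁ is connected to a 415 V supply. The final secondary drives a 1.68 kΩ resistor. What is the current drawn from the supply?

Secondary of T₁: V = 415.00 × 1280/391 = 1358.6 V.
Secondary of T₂: V = 1358.6 × 2242/1993 = 1528.3 V.
I_load = 1528.3/1680 = 0.90970 A, so P_out = 1528.3 × 0.90970 = 1390.3 W.
All ideal ⇒ P_in = P_out, so I_supply = 1390.3/415 = 3.35 A.

I_supply ≈ 3.35 A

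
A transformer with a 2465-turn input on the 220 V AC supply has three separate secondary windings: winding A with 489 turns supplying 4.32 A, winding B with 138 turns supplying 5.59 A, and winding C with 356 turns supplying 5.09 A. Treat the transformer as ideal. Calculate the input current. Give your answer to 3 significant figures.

V_A = 220 × 489/2465 = 43.643 V; V_B = 220 × 138/2465 = 12.316 V; V_C = 220 × 356/2465 = 31.773 V.
P_out = V_A I_A + V_B I_B + V_C I_C = 43.643×4.32 + 12.316×5.59 + 31.773×5.09 = 188.54 + 68.849 + 161.72 = 419.11 W.
Ideal ⇒ P_in = P_out, so I_in = P_out/V_in = 419.11/220 = 1.91 A.

I_in ≈ 1.91 A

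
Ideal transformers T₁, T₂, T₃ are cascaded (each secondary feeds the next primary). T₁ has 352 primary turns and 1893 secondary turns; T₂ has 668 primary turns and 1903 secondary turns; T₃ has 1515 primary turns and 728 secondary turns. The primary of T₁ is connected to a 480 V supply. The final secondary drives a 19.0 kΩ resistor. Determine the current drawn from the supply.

Secondary of T₁: V = 480.00 × 1893/352 = 2581.4 V.
Secondary of T₂: V = 2581.4 × 1903/668 = 7353.8 V.
Secondary of T₃: V = 7353.8 × 728/1515 = 3533.7 V.
I_load = 3533.7/19000 = 0.18598 A, so P_out = 3533.7 × 0.18598 = 657.21 W.
All ideal ⇒ P_in = P_out, so I_supply = 657.21/480 = 1.37 A.

I_supply ≈ 1.37 A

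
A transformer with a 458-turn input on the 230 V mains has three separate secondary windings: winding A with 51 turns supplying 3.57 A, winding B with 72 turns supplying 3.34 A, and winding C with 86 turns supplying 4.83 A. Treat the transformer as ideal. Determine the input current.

V_A = 230 × 51/458 = 25.611 V; V_B = 230 × 72/458 = 36.157 V; V_C = 230 × 86/458 = 43.188 V.
P_out = V_A I_A + V_B I_B + V_C I_C = 25.611×3.57 + 36.157×3.34 + 43.188×4.83 = 91.433 + 120.77 + 208.60 = 420.79 W.
Ideal ⇒ P_in = P_out, so I_in = P_out/V_in = 420.79/230 = 1.83 A.

I_in ≈ 1.83 A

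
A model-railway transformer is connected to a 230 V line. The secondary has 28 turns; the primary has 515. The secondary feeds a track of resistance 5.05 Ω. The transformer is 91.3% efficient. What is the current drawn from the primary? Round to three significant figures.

V_s = 230 × 28/515 = 12.505 V.
I_s = V_s/R = 12.505/5.05 = 2.4762 A.
P_out = V_s I_s = 12.505 × 2.4762 = 30.965 W.
P_in = P_out/η = 30.965/0.913 = 33.915 W.
I_p = P_in/V_p = 33.915/230 = 0.147 A.

I_p ≈ 0.147 A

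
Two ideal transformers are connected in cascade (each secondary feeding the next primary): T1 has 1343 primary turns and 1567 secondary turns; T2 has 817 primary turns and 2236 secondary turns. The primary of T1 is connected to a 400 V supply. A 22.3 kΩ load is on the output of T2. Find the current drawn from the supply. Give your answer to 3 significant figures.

Secondary of T1: V = 400.00 × 1567/1343 = 466.72 V.
Secondary of T2: V = 466.72 × 2236/817 = 1277.3 V.
I_load = 1277.3/22300 = 0.057279 A, so P_out = 1277.3 × 0.057279 = 73.165 W.
All ideal ⇒ P_in = P_out, so I_supply = 73.165/400 = 0.183 A.

I_supply ≈ 0.183 A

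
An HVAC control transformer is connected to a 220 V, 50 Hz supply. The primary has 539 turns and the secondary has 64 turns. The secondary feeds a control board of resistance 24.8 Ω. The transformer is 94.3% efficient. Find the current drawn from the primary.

I_p ≈ 0.133 A

V_s = 220 × 64/539 = 26.122 V.
I_s = V_s/R = 26.122/24.8 = 1.0533 A.
P_out = V_s I_s = 26.122 × 1.0533 = 27.515 W.
P_in = P_out/η = 27.515/0.943 = 29.179 W.
I_p = P_in/V_p = 29.179/220 = 0.133 A.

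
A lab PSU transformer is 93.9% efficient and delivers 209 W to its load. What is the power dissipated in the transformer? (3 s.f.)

P_loss ≈ 13.6 W

P_in = P_out/η = 209/0.939 = 222.577 W.
P_loss = P_in − P_out = 222.577 − 209 = 13.6 W.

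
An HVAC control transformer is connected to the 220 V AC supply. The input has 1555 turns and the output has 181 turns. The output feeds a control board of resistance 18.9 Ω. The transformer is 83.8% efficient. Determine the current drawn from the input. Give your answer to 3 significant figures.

I_in ≈ 0.188 A

V_out = 220 × 181/1555 = 25.608 V.
I_out = V_out/R = 25.608/18.9 = 1.3549 A.
P_out = V_out I_out = 25.608 × 1.3549 = 34.696 W.
P_in = P_out/η = 34.696/0.838 = 41.403 W.
I_in = P_in/V_in = 41.403/220 = 0.188 A.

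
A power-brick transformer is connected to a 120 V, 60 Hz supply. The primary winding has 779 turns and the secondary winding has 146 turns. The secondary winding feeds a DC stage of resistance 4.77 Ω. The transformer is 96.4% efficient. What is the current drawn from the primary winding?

I_p ≈ 0.917 A

V_s = 120 × 146/779 = 22.490 V.
I_s = V_s/R = 22.490/4.77 = 4.7150 A.
P_out = V_s I_s = 22.490 × 4.7150 = 106.04 W.
P_in = P_out/η = 106.04/0.964 = 110.00 W.
I_p = P_in/V_p = 110.00/120 = 0.917 A.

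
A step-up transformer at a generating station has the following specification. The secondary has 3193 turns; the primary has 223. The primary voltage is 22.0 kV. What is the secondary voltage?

V_s/V_p = N_s/N_p, so V_s = 22000 × 3193/223 = 315000 V.

V_s ≈ 315000 V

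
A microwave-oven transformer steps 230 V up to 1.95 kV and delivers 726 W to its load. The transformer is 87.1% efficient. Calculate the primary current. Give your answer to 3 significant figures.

P_in = P_out/η = 726/0.871 = 833.52 W.
I_p = P_in/V_p = 833.52/230 = 3.62 A.

I_p ≈ 3.62 A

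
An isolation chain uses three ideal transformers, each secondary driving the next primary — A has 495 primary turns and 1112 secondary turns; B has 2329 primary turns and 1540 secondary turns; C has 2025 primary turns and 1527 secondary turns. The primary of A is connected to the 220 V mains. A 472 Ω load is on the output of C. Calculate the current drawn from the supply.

Secondary of A: V = 220.00 × 1112/495 = 494.22 V.
Secondary of B: V = 494.22 × 1540/2329 = 326.79 V.
Secondary of C: V = 326.79 × 1527/2025 = 246.43 V.
I_load = 246.43/472 = 0.52209 A, so P_out = 246.43 × 0.52209 = 128.66 W.
All ideal ⇒ P_in = P_out, so I_supply = 128.66/220 = 0.585 A.

I_supply ≈ 0.585 A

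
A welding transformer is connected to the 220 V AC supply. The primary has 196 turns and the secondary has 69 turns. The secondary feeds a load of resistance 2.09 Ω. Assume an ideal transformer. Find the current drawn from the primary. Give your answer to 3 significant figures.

I_p ≈ 13.0 A

V_s = V_p × N_s/N_p = 220 × 69/196 = 77.449 V.
I_s = V_s/R = 77.449/2.09 = 37.057 A.
For an ideal transformer I_p N_p = I_s N_s, so I_p = 37.057 × 69/196 = 13.0 A.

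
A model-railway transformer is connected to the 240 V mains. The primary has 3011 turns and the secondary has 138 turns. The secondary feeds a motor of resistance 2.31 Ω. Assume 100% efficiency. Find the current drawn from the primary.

V_s = V_p × N_s/N_p = 240 × 138/3011 = 11.000 V.
I_s = V_s/R = 11.000/2.31 = 4.7618 A.
For an ideal transformer I_p N_p = I_s N_s, so I_p = 4.7618 × 138/3011 = 0.218 A.

I_p ≈ 0.218 A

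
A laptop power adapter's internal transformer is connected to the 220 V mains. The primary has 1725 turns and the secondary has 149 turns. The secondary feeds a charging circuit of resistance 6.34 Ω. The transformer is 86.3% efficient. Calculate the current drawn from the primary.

I_p ≈ 0.300 A

V_s = 220 × 149/1725 = 19.003 V.
I_s = V_s/R = 19.003/6.34 = 2.9973 A.
P_out = V_s I_s = 19.003 × 2.9973 = 56.957 W.
P_in = P_out/η = 56.957/0.863 = 65.999 W.
I_p = P_in/V_p = 65.999/220 = 0.300 A.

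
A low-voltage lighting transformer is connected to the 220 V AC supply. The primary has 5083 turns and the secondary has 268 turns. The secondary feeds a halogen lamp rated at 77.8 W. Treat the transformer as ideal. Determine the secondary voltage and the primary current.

V_s = V_p × N_s/N_p = 220 × 268/5083 = 11.599 V.
I_s = P/V_s = 77.8/11.599 = 6.7072 A.
I_p = I_s × N_s/N_p = 6.7072 × 268/5083 = 0.354 A.

V_s ≈ 11.6 V, I_p ≈ 0.354 A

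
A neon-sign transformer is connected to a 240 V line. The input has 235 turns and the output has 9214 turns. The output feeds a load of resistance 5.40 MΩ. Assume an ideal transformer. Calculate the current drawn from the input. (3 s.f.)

V_out = V_in × N_out/N_in = 240 × 9214/235 = 9410.0 V.
I_out = V_out/R = 9410.0/(5.40×10^6) = 0.0017426 A.
For an ideal transformer I_in N_in = I_out N_out, so I_in = 0.0017426 × 9214/235 = 0.0683 A.

I_in ≈ 0.0683 A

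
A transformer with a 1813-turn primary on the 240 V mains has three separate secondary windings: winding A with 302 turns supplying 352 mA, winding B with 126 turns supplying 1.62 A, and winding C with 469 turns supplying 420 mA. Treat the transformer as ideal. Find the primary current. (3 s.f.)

I_p ≈ 0.280 A

V_A = 240 × 302/1813 = 39.978 V; V_B = 240 × 126/1813 = 16.680 V; V_C = 240 × 469/1813 = 62.085 V.
P_out = V_A I_A + V_B I_B + V_C I_C = 39.978×0.352 + 16.680×1.62 + 62.085×0.420 = 14.072 + 27.021 + 26.076 = 67.169 W.
Ideal ⇒ P_in = P_out, so I_p = P_out/V_p = 67.169/240 = 0.280 A.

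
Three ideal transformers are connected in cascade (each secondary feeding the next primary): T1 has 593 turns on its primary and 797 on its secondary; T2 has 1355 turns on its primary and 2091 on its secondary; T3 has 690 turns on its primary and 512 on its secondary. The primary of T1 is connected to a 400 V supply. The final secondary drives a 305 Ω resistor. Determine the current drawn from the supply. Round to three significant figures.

After T1: V = 400.00 × 797/593 = 537.61 V.
After T2: V = 537.61 × 2091/1355 = 829.62 V.
After T3: V = 829.62 × 512/690 = 615.60 V.
I_load = 615.60/305 = 2.0184 A, so P_out = 615.60 × 2.0184 = 1242.5 W.
All ideal ⇒ P_in = P_out, so I_supply = 1242.5/400 = 3.11 A.

I_supply ≈ 3.11 A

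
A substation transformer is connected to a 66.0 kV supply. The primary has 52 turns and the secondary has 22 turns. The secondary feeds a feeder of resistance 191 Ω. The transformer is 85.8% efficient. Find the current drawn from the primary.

I_p ≈ 72.1 A

V_s = 66000 × 22/52 = 27923 V.
I_s = V_s/R = 27923/191 = 146.19 A.
P_out = V_s I_s = 27923 × 146.19 = 4.0822×10^6 W.
P_in = P_out/η = 4.0822×10^6/0.858 = 4.7578×10^6 W.
I_p = P_in/V_p = 4.7578×10^6/66000 = 72.1 A.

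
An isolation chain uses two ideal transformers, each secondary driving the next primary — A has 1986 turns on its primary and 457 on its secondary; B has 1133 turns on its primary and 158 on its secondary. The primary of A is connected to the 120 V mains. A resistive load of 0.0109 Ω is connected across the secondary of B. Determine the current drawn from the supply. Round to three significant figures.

Secondary of A: V = 120.00 × 457/1986 = 27.613 V.
Secondary of B: V = 27.613 × 158/1133 = 3.8508 V.
I_load = 3.8508/0.0109 = 353.28 A, so P_out = 3.8508 × 353.28 = 1360.4 W.
All ideal ⇒ P_in = P_out, so I_supply = 1360.4/120 = 11.3 A.

I_supply ≈ 11.3 A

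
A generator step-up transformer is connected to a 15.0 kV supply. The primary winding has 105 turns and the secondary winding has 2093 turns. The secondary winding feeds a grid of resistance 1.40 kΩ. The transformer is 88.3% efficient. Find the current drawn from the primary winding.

V_s = 15000 × 2093/105 = 299000 V.
I_s = V_s/R = 299000/1400 = 213.57 A.
P_out = V_s I_s = 299000 × 213.57 = 6.3858×10^7 W.
P_in = P_out/η = 6.3858×10^7/0.883 = 7.2319×10^7 W.
I_p = P_in/V_p = 7.2319×10^7/15000 = 4820 A.

I_p ≈ 4820 A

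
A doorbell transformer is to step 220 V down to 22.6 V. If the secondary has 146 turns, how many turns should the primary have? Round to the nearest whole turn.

N_p/N_s = V_p/V_s, so N_p = 146 × 220/22.6 = 1421.2 ≈ 1421 turns.

N_p = 1421 turns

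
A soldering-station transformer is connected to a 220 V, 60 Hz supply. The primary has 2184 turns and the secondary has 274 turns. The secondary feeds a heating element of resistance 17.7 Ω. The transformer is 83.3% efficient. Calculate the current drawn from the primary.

V_s = 220 × 274/2184 = 27.601 V.
I_s = V_s/R = 27.601/17.7 = 1.5594 A.
P_out = V_s I_s = 27.601 × 1.5594 = 43.040 W.
P_in = P_out/η = 43.040/0.833 = 51.668 W.
I_p = P_in/V_p = 51.668/220 = 0.235 A.

I_p ≈ 0.235 A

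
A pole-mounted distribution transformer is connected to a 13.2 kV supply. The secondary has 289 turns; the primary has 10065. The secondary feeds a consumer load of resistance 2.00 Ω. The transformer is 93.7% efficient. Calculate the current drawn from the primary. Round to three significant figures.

V_s = 13200 × 289/10065 = 379.02 V.
I_s = V_s/R = 379.02/2.00 = 189.51 A.
P_out = V_s I_s = 379.02 × 189.51 = 71827 W.
P_in = P_out/η = 71827/0.937 = 76656 W.
I_p = P_in/V_p = 76656/13200 = 5.81 A.

I_p ≈ 5.81 A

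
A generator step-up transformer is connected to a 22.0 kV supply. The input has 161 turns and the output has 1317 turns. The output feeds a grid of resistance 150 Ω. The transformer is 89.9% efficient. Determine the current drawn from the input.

I_in ≈ 10900 A

V_out = 22000 × 1317/161 = 179960 V.
I_out = V_out/R = 179960/150 = 1199.8 A.
P_out = V_out I_out = 179960 × 1199.8 = 2.1591×10^8 W.
P_in = P_out/η = 2.1591×10^8/0.899 = 2.4017×10^8 W.
I_in = P_in/V_in = 2.4017×10^8/22000 = 10900 A.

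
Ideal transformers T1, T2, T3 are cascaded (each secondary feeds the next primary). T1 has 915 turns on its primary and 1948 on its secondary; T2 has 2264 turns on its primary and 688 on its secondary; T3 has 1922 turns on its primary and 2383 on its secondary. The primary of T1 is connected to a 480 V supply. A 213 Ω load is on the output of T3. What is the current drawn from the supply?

After T1: V = 480.00 × 1948/915 = 1021.9 V.
After T2: V = 1021.9 × 688/2264 = 310.54 V.
After T3: V = 310.54 × 2383/1922 = 385.03 V.
I_load = 385.03/213 = 1.8076 A, so P_out = 385.03 × 1.8076 = 695.99 W.
All ideal ⇒ P_in = P_out, so I_supply = 695.99/480 = 1.45 A.

I_supply ≈ 1.45 A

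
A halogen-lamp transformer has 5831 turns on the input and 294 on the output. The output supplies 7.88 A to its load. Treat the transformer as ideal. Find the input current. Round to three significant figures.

I_in ≈ 0.397 A

For an ideal transformer I_in/I_out = N_out/N_in, so I_in = 7.88 × 294/5831 = 0.397 A.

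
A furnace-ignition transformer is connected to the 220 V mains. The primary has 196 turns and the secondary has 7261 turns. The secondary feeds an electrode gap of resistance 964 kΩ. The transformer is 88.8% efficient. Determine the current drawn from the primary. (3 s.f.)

V_s = 220 × 7261/196 = 8150.1 V.
I_s = V_s/R = 8150.1/964000 = 0.0084545 A.
P_out = V_s I_s = 8150.1 × 0.0084545 = 68.905 W.
P_in = P_out/η = 68.905/0.888 = 77.595 W.
I_p = P_in/V_p = 77.595/220 = 0.353 A.

I_p ≈ 0.353 A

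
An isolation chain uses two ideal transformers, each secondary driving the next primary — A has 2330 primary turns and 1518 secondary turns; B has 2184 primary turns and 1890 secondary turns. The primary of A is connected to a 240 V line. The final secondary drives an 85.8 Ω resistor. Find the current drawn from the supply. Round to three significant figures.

I_supply ≈ 0.889 A

Secondary of A: V = 240.00 × 1518/2330 = 156.36 V.
Secondary of B: V = 156.36 × 1890/2184 = 135.31 V.
I_load = 135.31/85.8 = 1.5771 A, so P_out = 135.31 × 1.5771 = 213.40 W.
All ideal ⇒ P_in = P_out, so I_supply = 213.40/240 = 0.889 A.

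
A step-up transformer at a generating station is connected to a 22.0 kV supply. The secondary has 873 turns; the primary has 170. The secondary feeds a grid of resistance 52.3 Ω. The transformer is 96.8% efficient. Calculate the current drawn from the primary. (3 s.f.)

V_s = 22000 × 873/170 = 112980 V.
I_s = V_s/R = 112980/52.3 = 2160.2 A.
P_out = V_s I_s = 112980 × 2160.2 = 2.4405×10^8 W.
P_in = P_out/η = 2.4405×10^8/0.968 = 2.5212×10^8 W.
I_p = P_in/V_p = 2.5212×10^8/22000 = 11500 A.

I_p ≈ 11500 A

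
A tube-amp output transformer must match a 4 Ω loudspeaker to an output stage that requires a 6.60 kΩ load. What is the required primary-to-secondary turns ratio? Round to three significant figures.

N_p/N_s ≈ 40.6

Z_p/Z_s = (N_p/N_s)², so N_p/N_s = √(6600/4) = √1650 = 40.6.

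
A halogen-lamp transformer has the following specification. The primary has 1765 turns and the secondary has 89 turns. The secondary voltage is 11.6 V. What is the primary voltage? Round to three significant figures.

V_p ≈ 230 V

V_p/V_s = N_p/N_s, so V_p = 11.6 × 1765/89 = 230 V.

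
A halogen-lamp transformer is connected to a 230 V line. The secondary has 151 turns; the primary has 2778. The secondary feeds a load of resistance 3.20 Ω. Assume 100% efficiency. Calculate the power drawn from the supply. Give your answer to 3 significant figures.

V_s = V_p × N_s/N_p = 230 × 151/2778 = 12.502 V.
I_s = V_s/R = 12.502/3.20 = 3.9068 A.
I_p = I_s × N_s/N_p = 3.9068 × 151/2778 = 0.21236 A.
P = V_p I_p = 230 × 0.21236 = 48.8 W.

P ≈ 48.8 W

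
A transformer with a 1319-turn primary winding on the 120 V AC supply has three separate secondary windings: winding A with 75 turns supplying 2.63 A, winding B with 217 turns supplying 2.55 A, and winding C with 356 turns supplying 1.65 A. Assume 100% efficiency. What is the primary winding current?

I_p ≈ 1.01 A

V_A = 120 × 75/1319 = 6.8234 V; V_B = 120 × 217/1319 = 19.742 V; V_C = 120 × 356/1319 = 32.388 V.
P_out = V_A I_A + V_B I_B + V_C I_C = 6.8234×2.63 + 19.742×2.55 + 32.388×1.65 = 17.945 + 50.343 + 53.440 = 121.73 W.
Ideal ⇒ P_in = P_out, so I_p = P_out/V_p = 121.73/120 = 1.01 A.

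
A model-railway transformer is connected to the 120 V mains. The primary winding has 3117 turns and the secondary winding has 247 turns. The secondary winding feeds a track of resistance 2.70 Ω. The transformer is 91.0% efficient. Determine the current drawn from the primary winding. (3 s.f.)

I_p ≈ 0.307 A

V_s = 120 × 247/3117 = 9.5091 V.
I_s = V_s/R = 9.5091/2.70 = 3.5219 A.
P_out = V_s I_s = 9.5091 × 3.5219 = 33.490 W.
P_in = P_out/η = 33.490/0.910 = 36.803 W.
I_p = P_in/V_p = 36.803/120 = 0.307 A.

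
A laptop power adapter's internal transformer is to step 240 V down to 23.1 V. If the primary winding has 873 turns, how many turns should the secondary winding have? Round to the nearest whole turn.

N_s/N_p = V_s/V_p, so N_s = 873 × 23.1/240 = 84.0 ≈ 84 turns.

N_s = 84 turns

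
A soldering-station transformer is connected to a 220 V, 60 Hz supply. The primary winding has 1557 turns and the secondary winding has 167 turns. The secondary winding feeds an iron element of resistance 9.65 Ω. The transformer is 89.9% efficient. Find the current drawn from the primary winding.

V_s = 220 × 167/1557 = 23.597 V.
I_s = V_s/R = 23.597/9.65 = 2.4452 A.
P_out = V_s I_s = 23.597 × 2.4452 = 57.700 W.
P_in = P_out/η = 57.700/0.899 = 64.182 W.
I_p = P_in/V_p = 64.182/220 = 0.292 A.

I_p ≈ 0.292 A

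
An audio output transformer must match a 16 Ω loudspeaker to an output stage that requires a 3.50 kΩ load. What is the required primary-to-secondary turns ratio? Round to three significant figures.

N_p/N_s ≈ 14.8

Z_p/Z_s = (N_p/N_s)², so N_p/N_s = √(3500/16) = √219 = 14.8.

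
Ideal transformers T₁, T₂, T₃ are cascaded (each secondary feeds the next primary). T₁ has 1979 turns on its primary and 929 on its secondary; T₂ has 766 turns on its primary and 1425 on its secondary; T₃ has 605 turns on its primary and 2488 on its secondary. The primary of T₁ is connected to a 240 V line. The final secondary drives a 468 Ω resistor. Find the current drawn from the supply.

I_supply ≈ 6.61 A

Secondary of T₁: V = 240.00 × 929/1979 = 112.66 V.
Secondary of T₂: V = 112.66 × 1425/766 = 209.59 V.
Secondary of T₃: V = 209.59 × 2488/605 = 861.91 V.
I_load = 861.91/468 = 1.8417 A, so P_out = 861.91 × 1.8417 = 1587.4 W.
All ideal ⇒ P_in = P_out, so I_supply = 1587.4/240 = 6.61 A.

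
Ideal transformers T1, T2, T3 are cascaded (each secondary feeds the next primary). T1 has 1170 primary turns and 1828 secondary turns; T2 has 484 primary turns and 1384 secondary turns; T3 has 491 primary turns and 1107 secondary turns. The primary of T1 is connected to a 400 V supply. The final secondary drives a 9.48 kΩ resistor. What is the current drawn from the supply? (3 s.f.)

Secondary of T1: V = 400.00 × 1828/1170 = 624.96 V.
Secondary of T2: V = 624.96 × 1384/484 = 1787.1 V.
Secondary of T3: V = 1787.1 × 1107/491 = 4029.1 V.
I_load = 4029.1/9480 = 0.42501 A, so P_out = 4029.1 × 0.42501 = 1712.4 W.
All ideal ⇒ P_in = P_out, so I_supply = 1712.4/400 = 4.28 A.

I_supply ≈ 4.28 A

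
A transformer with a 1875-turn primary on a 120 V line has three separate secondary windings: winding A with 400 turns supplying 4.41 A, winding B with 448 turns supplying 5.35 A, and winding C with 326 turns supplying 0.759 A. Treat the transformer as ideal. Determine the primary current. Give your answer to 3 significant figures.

I_p ≈ 2.35 A

V_A = 120 × 400/1875 = 25.600 V; V_B = 120 × 448/1875 = 28.672 V; V_C = 120 × 326/1875 = 20.864 V.
P_out = V_A I_A + V_B I_B + V_C I_C = 25.600×4.41 + 28.672×5.35 + 20.864×0.759 = 112.90 + 153.40 + 15.836 = 282.13 W.
Ideal ⇒ P_in = P_out, so I_p = P_out/V_p = 282.13/120 = 2.35 A.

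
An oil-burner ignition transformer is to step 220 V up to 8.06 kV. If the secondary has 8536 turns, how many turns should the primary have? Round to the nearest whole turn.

N_p = 233 turns

N_p/N_s = V_p/V_s, so N_p = 8536 × 220/8060 = 233.0 ≈ 233 turns.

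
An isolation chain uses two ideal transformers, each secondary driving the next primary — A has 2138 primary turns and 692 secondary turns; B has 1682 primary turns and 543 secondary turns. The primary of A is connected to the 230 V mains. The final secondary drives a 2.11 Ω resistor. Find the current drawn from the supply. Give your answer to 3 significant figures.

After A: V = 230.00 × 692/2138 = 74.443 V.
After B: V = 74.443 × 543/1682 = 24.033 V.
I_load = 24.033/2.11 = 11.390 A, so P_out = 24.033 × 11.390 = 273.73 W.
All ideal ⇒ P_in = P_out, so I_supply = 273.73/230 = 1.19 A.

I_supply ≈ 1.19 A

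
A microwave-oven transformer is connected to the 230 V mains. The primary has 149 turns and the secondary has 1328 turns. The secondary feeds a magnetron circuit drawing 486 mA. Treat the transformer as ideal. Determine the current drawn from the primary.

I_p ≈ 4.33 A

For an ideal transformer I_p N_p = I_s N_s, so I_p = 0.486 × 1328/149 = 4.33 A.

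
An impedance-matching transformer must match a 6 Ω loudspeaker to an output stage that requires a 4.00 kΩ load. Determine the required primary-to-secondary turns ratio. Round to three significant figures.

N_p/N_s ≈ 25.8

Z_p/Z_s = (N_p/N_s)², so N_p/N_s = √(4000/6) = √667 = 25.8.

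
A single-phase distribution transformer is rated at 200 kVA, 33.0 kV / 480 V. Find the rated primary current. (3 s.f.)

I_p ≈ 6.06 A

I_p = S/V_p = 200000/33000 = 6.06 A.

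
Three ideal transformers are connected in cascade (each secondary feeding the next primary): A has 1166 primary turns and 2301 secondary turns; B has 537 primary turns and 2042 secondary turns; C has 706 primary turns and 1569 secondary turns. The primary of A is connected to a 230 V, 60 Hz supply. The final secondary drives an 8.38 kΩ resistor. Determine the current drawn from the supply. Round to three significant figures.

Secondary of A: V = 230.00 × 2301/1166 = 453.89 V.
Secondary of B: V = 453.89 × 2042/537 = 1725.9 V.
Secondary of C: V = 1725.9 × 1569/706 = 3835.7 V.
I_load = 3835.7/8380 = 0.45772 A, so P_out = 3835.7 × 0.45772 = 1755.7 W.
All ideal ⇒ P_in = P_out, so I_supply = 1755.7/230 = 7.63 A.

I_supply ≈ 7.63 A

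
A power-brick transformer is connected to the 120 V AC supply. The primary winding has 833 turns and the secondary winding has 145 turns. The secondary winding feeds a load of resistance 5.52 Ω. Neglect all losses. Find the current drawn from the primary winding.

V_s = V_p × N_s/N_p = 120 × 145/833 = 20.888 V.
I_s = V_s/R = 20.888/5.52 = 3.7841 A.
For an ideal transformer I_p N_p = I_s N_s, so I_p = 3.7841 × 145/833 = 0.659 A.

I_p ≈ 0.659 A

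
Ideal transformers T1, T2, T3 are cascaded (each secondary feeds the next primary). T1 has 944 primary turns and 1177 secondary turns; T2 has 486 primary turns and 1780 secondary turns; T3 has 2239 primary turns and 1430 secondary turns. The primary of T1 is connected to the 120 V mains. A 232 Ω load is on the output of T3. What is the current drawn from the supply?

Secondary of T1: V = 120.00 × 1177/944 = 149.62 V.
Secondary of T2: V = 149.62 × 1780/486 = 547.99 V.
Secondary of T3: V = 547.99 × 1430/2239 = 349.99 V.
I_load = 349.99/232 = 1.5086 A, so P_out = 349.99 × 1.5086 = 527.98 W.
All ideal ⇒ P_in = P_out, so I_supply = 527.98/120 = 4.40 A.

I_supply ≈ 4.40 A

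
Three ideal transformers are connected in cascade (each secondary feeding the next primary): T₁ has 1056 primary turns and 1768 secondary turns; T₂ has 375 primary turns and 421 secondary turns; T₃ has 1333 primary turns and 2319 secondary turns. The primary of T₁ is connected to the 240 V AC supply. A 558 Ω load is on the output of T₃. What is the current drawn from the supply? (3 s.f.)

Secondary of T₁: V = 240.00 × 1768/1056 = 401.82 V.
Secondary of T₂: V = 401.82 × 421/375 = 451.11 V.
Secondary of T₃: V = 451.11 × 2319/1333 = 784.79 V.
I_load = 784.79/558 = 1.4064 A, so P_out = 784.79 × 1.4064 = 1103.7 W.
All ideal ⇒ P_in = P_out, so I_supply = 1103.7/240 = 4.60 A.

I_supply ≈ 4.60 A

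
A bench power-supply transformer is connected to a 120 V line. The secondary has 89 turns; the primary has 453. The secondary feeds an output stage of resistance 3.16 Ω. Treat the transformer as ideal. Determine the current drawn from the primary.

V_s = V_p × N_s/N_p = 120 × 89/453 = 23.576 V.
I_s = V_s/R = 23.576/3.16 = 7.4608 A.
For an ideal transformer I_p N_p = I_s N_s, so I_p = 7.4608 × 89/453 = 1.47 A.

I_p ≈ 1.47 A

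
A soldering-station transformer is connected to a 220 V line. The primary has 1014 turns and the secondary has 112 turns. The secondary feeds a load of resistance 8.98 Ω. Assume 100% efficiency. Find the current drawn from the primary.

V_s = V_p × N_s/N_p = 220 × 112/1014 = 24.300 V.
I_s = V_s/R = 24.300/8.98 = 2.7060 A.
For an ideal transformer I_p N_p = I_s N_s, so I_p = 2.7060 × 112/1014 = 0.299 A.

I_p ≈ 0.299 A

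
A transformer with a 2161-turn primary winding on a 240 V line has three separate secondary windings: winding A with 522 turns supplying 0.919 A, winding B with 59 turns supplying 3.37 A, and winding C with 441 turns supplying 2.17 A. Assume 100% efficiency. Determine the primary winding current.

V_A = 240 × 522/2161 = 57.973 V; V_B = 240 × 59/2161 = 6.5525 V; V_C = 240 × 441/2161 = 48.977 V.
P_out = V_A I_A + V_B I_B + V_C I_C = 57.973×0.919 + 6.5525×3.37 + 48.977×2.17 = 53.277 + 22.082 + 106.28 = 181.64 W.
Ideal ⇒ P_in = P_out, so I_p = P_out/V_p = 181.64/240 = 0.757 A.

I_p ≈ 0.757 A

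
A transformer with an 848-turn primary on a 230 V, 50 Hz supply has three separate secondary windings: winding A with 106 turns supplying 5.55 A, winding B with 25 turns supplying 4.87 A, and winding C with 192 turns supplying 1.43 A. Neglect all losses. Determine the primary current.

I_p ≈ 1.16 A

V_A = 230 × 106/848 = 28.750 V; V_B = 230 × 25/848 = 6.7807 V; V_C = 230 × 192/848 = 52.075 V.
P_out = V_A I_A + V_B I_B + V_C I_C = 28.750×5.55 + 6.7807×4.87 + 52.075×1.43 = 159.56 + 33.022 + 74.468 = 267.05 W.
Ideal ⇒ P_in = P_out, so I_p = P_out/V_p = 267.05/230 = 1.16 A.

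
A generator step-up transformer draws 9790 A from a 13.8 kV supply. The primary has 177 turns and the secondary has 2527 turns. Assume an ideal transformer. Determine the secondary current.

I_s ≈ 686 A

I_s/I_p = N_p/N_s, so I_s = 9790 × 177/2527 = 686 A.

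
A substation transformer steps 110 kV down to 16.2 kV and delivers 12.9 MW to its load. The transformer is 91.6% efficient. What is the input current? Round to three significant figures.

I_in ≈ 128 A

P_in = P_out/η = 1.29×10^7/0.916 = 1.4083×10^7 W.
I_in = P_in/V_in = 1.4083×10^7/110000 = 128 A.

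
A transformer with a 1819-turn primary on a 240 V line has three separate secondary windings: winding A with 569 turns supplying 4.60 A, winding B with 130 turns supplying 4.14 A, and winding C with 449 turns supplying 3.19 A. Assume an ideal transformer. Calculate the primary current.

V_A = 240 × 569/1819 = 75.074 V; V_B = 240 × 130/1819 = 17.152 V; V_C = 240 × 449/1819 = 59.241 V.
P_out = V_A I_A + V_B I_B + V_C I_C = 75.074×4.60 + 17.152×4.14 + 59.241×3.19 = 345.34 + 71.010 + 188.98 = 605.33 W.
Ideal ⇒ P_in = P_out, so I_p = P_out/V_p = 605.33/240 = 2.52 A.

I_p ≈ 2.52 A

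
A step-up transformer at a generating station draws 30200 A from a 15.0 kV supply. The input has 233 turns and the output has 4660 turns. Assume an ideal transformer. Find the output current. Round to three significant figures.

I_out ≈ 1510 A

I_out/I_in = N_in/N_out, so I_out = 30200 × 233/4660 = 1510 A.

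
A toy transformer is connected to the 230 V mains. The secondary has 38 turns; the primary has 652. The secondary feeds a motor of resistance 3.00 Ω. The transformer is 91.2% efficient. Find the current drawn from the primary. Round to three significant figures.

I_p ≈ 0.286 A

V_s = 230 × 38/652 = 13.405 V.
I_s = V_s/R = 13.405/3.00 = 4.4683 A.
P_out = V_s I_s = 13.405 × 4.4683 = 59.897 W.
P_in = P_out/η = 59.897/0.912 = 65.677 W.
I_p = P_in/V_p = 65.677/230 = 0.286 A.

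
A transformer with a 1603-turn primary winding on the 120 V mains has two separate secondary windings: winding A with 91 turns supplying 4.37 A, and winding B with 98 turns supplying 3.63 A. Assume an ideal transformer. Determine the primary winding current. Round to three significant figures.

I_p ≈ 0.470 A

V_A = 120 × 91/1603 = 6.8122 V; V_B = 120 × 98/1603 = 7.3362 V.
P_out = V_A I_A + V_B I_B = 6.8122×4.37 + 7.3362×3.63 = 29.769 + 26.631 = 56.400 W.
Ideal ⇒ P_in = P_out, so I_p = P_out/V_p = 56.400/120 = 0.470 A.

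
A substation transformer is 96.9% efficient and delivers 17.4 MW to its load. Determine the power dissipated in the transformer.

P_loss ≈ 557000 W

P_in = P_out/η = 1.74×10^7/0.969 = 1.79567×10^7 W.
P_loss = P_in − P_out = 1.79567×10^7 − 1.74×10^7 = 557000 W.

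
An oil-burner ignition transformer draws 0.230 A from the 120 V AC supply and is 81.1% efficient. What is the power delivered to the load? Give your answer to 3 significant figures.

P_in = V_in I_in = 120 × 0.230 = 27.600 W.
P_out = η P_in = 0.811 × 27.600 = 22.4 W.

P_out ≈ 22.4 W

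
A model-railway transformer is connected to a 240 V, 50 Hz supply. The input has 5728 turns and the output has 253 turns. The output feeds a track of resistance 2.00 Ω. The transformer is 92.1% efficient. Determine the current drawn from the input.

I_in ≈ 0.254 A

V_out = 240 × 253/5728 = 10.601 V.
I_out = V_out/R = 10.601/2.00 = 5.3003 A.
P_out = V_out I_out = 10.601 × 5.3003 = 56.186 W.
P_in = P_out/η = 56.186/0.921 = 61.005 W.
I_in = P_in/V_in = 61.005/240 = 0.254 A.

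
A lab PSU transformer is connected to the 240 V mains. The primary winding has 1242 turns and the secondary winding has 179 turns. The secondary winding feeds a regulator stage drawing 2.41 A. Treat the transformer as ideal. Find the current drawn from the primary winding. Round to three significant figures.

For an ideal transformer I_p N_p = I_s N_s, so I_p = 2.41 × 179/1242 = 0.347 A.

I_p ≈ 0.347 A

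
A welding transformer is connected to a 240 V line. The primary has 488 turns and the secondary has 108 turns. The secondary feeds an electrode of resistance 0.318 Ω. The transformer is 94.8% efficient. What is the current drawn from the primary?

V_s = 240 × 108/488 = 53.115 V.
I_s = V_s/R = 53.115/0.318 = 167.03 A.
P_out = V_s I_s = 53.115 × 167.03 = 8871.6 W.
P_in = P_out/η = 8871.6/0.948 = 9358.3 W.
I_p = P_in/V_p = 9358.3/240 = 39.0 A.

I_p ≈ 39.0 A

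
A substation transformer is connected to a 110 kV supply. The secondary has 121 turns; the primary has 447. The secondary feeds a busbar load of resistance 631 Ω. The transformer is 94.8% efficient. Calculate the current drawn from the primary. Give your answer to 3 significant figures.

I_p ≈ 13.5 A

V_s = 110000 × 121/447 = 29776 V.
I_s = V_s/R = 29776/631 = 47.189 A.
P_out = V_s I_s = 29776 × 47.189 = 1.4051×10^6 W.
P_in = P_out/η = 1.4051×10^6/0.948 = 1.4822×10^6 W.
I_p = P_in/V_p = 1.4822×10^6/110000 = 13.5 A.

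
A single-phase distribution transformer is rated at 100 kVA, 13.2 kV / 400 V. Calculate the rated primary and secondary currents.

I_p = S/V_p = 100000/13200 = 7.58 A.
I_s = S/V_s = 100000/400 = 250 A.

I_p ≈ 7.58 A, I_s ≈ 250 A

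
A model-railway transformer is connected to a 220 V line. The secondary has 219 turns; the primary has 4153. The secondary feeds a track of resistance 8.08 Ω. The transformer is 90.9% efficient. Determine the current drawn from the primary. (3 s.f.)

I_p ≈ 0.0833 A

V_s = 220 × 219/4153 = 11.601 V.
I_s = V_s/R = 11.601/8.08 = 1.4358 A.
P_out = V_s I_s = 11.601 × 1.4358 = 16.657 W.
P_in = P_out/η = 16.657/0.909 = 18.325 W.
I_p = P_in/V_p = 18.325/220 = 0.0833 A.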